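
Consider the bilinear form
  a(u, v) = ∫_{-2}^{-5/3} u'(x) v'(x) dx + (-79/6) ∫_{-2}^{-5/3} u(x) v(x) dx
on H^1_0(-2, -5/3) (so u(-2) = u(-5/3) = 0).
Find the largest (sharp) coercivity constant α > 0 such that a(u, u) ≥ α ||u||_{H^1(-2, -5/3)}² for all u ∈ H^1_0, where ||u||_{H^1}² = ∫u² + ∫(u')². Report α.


α = (-79 + 54*π^2)/(6*(1 + 9*π^2))

Coercivity of a(·,·) on H^1_0(-2, -5/3) means a(u, u) ≥ α ||u||_{H^1}² for every u ∈ H^1_0.
The interval has length L = 1/3, and Poincaré/coercivity depend only on L. Here a(u, u) = ∫(u')² + (-79/6)·∫u².
Here c = -79/6 < 0 with |c| < (π/L)² = 9*π^2, so coercivity still holds. The condition a(u,u) ≥ α||u||_{H^1}² reads (1−α)∫(u')² ≥ (α−c)∫u². Any admissible α is ≤ 1 (rapidly oscillating u have ∫u²/∫(u')² → 0), and α = 1 would force 0 ≥ (1−c)∫u², impossible since c < 1; so 1−α > 0. By the sharp Poincaré inequality on H^1_0 of an interval of length L, ∫(u')² ≥ (π/L)²∫u² with equality for the first sine mode sin(π(x−x₀)/L) (x₀ the left endpoint), so the inequality holds for all u iff (1−α)(π/L)² ≥ α − c, i.e. α ≤ ((π/L)² + c)/((π/L)² + 1) = (1 + c(L/π)²)/(1 + (L/π)²). (Direct route, valid since c ≤ 0: Poincaré gives c∫u² ≥ c(L/π)²∫(u')², so a(u,u) ≥ (1 + c(L/π)²)∫(u')², while ||u||_{H^1}² ≤ (1 + (L/π)²)∫(u')²; dividing yields the same α.) With (π/L)² = 9*π^2 and c = -79/6, the largest admissible constant is α = ((π/L)² + c)/((π/L)² + 1).
Simplifying, α = (-79 + 54*π^2)/(6*(1 + 9*π^2)).


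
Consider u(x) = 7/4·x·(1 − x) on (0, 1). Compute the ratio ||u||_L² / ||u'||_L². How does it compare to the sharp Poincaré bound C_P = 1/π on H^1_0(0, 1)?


||u||_L² / ||u'||_L² = sqrt(10)/10 < C_P = 1/π.

u(x) = 7/4·x·(1 − x), so u'(x) = 7/4 - 7*x/2.
u(x) = 7/4·x·(1 − x) vanishes at x = 0 and x = 1, so u ∈ H^1_0(0, 1). Differentiate via the product rule and integrate the resulting polynomials term by term.
  ∫_0^1 u² dx = ∫_0^1 (49*x^4/16 - 49*x^3/8 + 49*x^2/16) dx. Term by term:
    ∫_0^1 49*x^4/16 dx = 49/80;  ∫_0^1 -49*x^3/8 dx = -49/32;  ∫_0^1 49*x^2/16 dx = 49/48.
  Sum: 49/80 − 49/32 + 49/48 = 49/480.
  ∫_0^1 (u')² dx = ∫_0^1 (49*x^2/4 - 49*x/4 + 49/16) dx. Term by term:
    ∫_0^1 49*x^2/4 dx = 49/12;  ∫_0^1 -49*x/4 dx = -49/8;  ∫_0^1 49/16 dx = 49/16.
  Sum: 49/12 − 49/8 + 49/16 = 49/48.
∫_0^1 u² dx = 49/480, so ||u||_L² = 7*sqrt(30)/120.
∫_0^1 (u')² dx = 49/48, so ||u'||_L² = 7*sqrt(3)/12.
Ratio ||u||_L² / ||u'||_L² = sqrt(10)/10.
Sharp Poincaré constant on H^1_0(0, 1) is C_P = L/π = 1/π, achieved by sin(π·x).
A polynomial bump cannot attain the sharp Poincaré constant (only the first sine eigenfunction does), so the ratio is strictly less than C_P, consistent with ||u||_L² ≤ C_P ||u'||_L².


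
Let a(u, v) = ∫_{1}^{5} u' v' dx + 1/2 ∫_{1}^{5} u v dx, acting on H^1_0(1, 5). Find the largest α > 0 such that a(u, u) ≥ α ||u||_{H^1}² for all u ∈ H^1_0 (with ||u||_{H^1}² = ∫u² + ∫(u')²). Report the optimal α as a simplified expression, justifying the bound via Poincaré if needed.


α = (8 + π^2)/(π^2 + 16)

Coercivity of a(·,·) on H^1_0(1, 5) means a(u, u) ≥ α ||u||_{H^1}² for every u ∈ H^1_0.
The interval has length L = 4, and Poincaré/coercivity depend only on L. Here a(u, u) = ∫(u')² + (1/2)·∫u².
Here 0 < c = 1/2 < 1. The condition a(u,u) ≥ α||u||_{H^1}² reads (1−α)∫(u')² ≥ (α−c)∫u². Any admissible α is ≤ 1 (rapidly oscillating u have ∫u²/∫(u')² → 0), and α = 1 would force 0 ≥ (1−c)∫u², impossible since c < 1; so 1−α > 0. By the sharp Poincaré inequality on H^1_0 of an interval of length L, ∫(u')² ≥ (π/L)²∫u² with equality for the first sine mode sin(π(x−x₀)/L) (x₀ the left endpoint), so the inequality holds for all u iff (1−α)(π/L)² ≥ α − c, i.e. α ≤ ((π/L)² + c)/((π/L)² + 1) = (1 + c(L/π)²)/(1 + (L/π)²). With (π/L)² = π^2/16 and c = 1/2, the largest admissible constant is α = ((π/L)² + c)/((π/L)² + 1).
Simplifying, α = (8 + π^2)/(π^2 + 16).


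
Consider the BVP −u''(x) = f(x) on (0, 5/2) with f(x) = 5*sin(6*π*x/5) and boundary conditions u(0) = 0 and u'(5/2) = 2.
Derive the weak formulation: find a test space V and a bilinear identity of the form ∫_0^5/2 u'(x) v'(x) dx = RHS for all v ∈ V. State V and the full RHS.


V = {v ∈ H^1(0, 5/2) : v(0) = 0} (test functions vanish at x = 0 where u is specified); weak form: ∫_0^5/2 u'v' dx = ∫_0^5/2 (5*sin(6*π*x/5)) v dx + 2·v(5/2) for all v ∈ V.

Multiply both sides by a test function v and integrate from 0 to 5/2:
  ∫_0^5/2 −u''(x) v(x) dx = ∫_0^5/2 f(x) v(x) dx.
Integrate the LHS by parts once:
  ∫_0^5/2 −u'' v dx = −[u'(x) v(x)]_0^5/2 + ∫_0^5/2 u'(x) v'(x) dx.
Thus ∫_0^5/2 u'(x) v'(x) dx = ∫_0^5/2 f(x) v(x) dx + [u'(x) v(x)]_0^5/2.
Choose V so that boundary terms are either known or forced to vanish.
Mixed BC: u(0) = 0 (Dirichlet) and u'(5/2) = 2 (Neumann). Define V = {v ∈ H^1(0, 5/2) : v(0) = 0}. Then [u' v]_0^5/2 = u'(5/2)·v(5/2) − u'(0)·0 = 2·v(5/2).
Weak formulation: find u (satisfying any essential BC) such that ∫_0^5/2 u'(x) v'(x) dx = ∫_0^5/2 f v dx + 2·v(5/2) for all v ∈ V (Dirichlet at 0 absorbed into V; Neumann datum at x = 5/2 contributes the boundary term).
Substituting f(x) = 5*sin(6*π*x/5), the right-hand side is ∫_0^5/2 (5*sin(6*π*x/5)) v dx + 2·v(5/2).


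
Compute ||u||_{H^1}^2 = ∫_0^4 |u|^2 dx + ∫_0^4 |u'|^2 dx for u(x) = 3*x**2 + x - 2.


||u||_{H^1}^2 = 42668/15

The H^1 norm (squared) on an interval (0, L) is
  ||u||_{H^1}^2 = ∫_0^L u(x)^2 dx + ∫_0^L u'(x)^2 dx.
Compute u'(x) = 6*x + 1.
Then u(x)^2 = 9*x**4 + 6*x**3 - 11*x**2 - 4*x + 4 and u'(x)^2 = 36*x**2 + 12*x + 1.
Integrate each monomial from 0 to 4 using ∫_0^4 c·x^n dx = c·4^(n+1)/(n+1):
  ∫_0^4 u(x)^2 dx = ∫_0^4 (9*x^4 + 6*x^3 - 11*x^2 - 4*x + 4) dx. Term by term:
    ∫_0^4 9*x^4 dx = 9216/5;  ∫_0^4 6*x^3 dx = 384;  ∫_0^4 -11*x^2 dx = -704/3;
    ∫_0^4 -4*x dx = -32;  ∫_0^4 4 dx = 16.
  Sum: 9216/5 + 384 − 704/3 − 32 + 16 = 29648/15.
  ∫_0^4 u'(x)^2 dx = ∫_0^4 (36*x^2 + 12*x + 1) dx. Term by term:
    ∫_0^4 36*x^2 dx = 768;  ∫_0^4 12*x dx = 96;  ∫_0^4 1 dx = 4.
  Sum: 768 + 96 + 4 = 868.
Adding: ||u||_{H^1}^2 = 29648/15 + 868 = 42668/15.


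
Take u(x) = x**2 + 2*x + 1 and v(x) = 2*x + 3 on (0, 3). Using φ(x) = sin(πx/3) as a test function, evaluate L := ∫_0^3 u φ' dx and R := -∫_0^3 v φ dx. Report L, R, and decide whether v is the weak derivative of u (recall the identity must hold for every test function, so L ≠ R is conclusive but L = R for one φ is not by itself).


LHS = -30/π, RHS = -36/π. No, v is not the weak derivative of u.

u(x) = x**2 + 2*x + 1, classical derivative u'(x) = 2*x + 2.
φ(x) = sin(πx/3), so φ'(x) = π*cos(π*x/3)/3.
Note φ(0) = φ(3) = 0, so the boundary term u·φ vanishes.
LHS = ∫_0^3 u(x) φ'(x) dx = ∫_0^3 (π*x^2*cos(π*x/3)/3 + 2*π*x*cos(π*x/3)/3 + π*cos(π*x/3)/3) dx. Term by term:
  ∫_0^3 π*cos(π*x/3)/3 dx = 0;  ∫_0^3 π*x^2*cos(π*x/3)/3 dx = -18/π;  ∫_0^3 2*π*x*cos(π*x/3)/3 dx = -12/π.
Sum: 0 − 18/π − 12/π = -30/π.
So LHS = -30/π.
∫_0^3 v(x) φ(x) dx = ∫_0^3 (2*x*sin(π*x/3) + 3*sin(π*x/3)) dx. Term by term:
  ∫_0^3 3*sin(π*x/3) dx = 18/π;  ∫_0^3 2*x*sin(π*x/3) dx = 18/π.
Sum: 18/π + 18/π = 36/π.
So RHS = -∫_0^3 v(x) φ(x) dx = -36/π.
LHS − RHS = 6/π ≠ 0, so the identity fails.
(For a valid weak derivative the identity must hold for EVERY test function, in particular this one. The failure shows v is NOT the weak derivative of u.)
Correct weak derivative would be u'(x) = 2*x + 2.


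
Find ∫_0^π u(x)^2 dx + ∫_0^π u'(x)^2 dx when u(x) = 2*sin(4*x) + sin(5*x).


||u||_{H^1(0,π)}^2 = 47*π

u'(x) = 8*cos(4*x) + 5*cos(5*x).
Expand u² and (u')² and integrate term by term on (0, π), using: for integers n ≥ 1, ∫_0^π sin²(nx) dx = ∫_0^π cos²(nx) dx = π/2; for n ≠ n', ∫_0^π sin(nx)sin(n'x) dx = ∫_0^π cos(nx)cos(n'x) dx = 0; and by product-to-sum, ∫_0^π sin(nx)cos(n'x) dx = ½∫_0^π [sin((n+n')x) + sin((n−n')x)] dx, which is 0 when n+n' is even and 2n/(n²−n'²) when n+n' is odd (it need not vanish on (0, π)).
  u² squared terms: (2)²·∫sin(4x)² dx = 4·π/2 = 2*π;  (1)²·∫sin(5x)² dx = 1·π/2 = π/2.
  u² cross terms: 2·(2)·(1)·∫sin(4x)·sin(5x) dx = 4·(0) = 0.
  So ∫_0^π u² dx = 2*π + π/2 + 0 = 5*π/2.
  (u')² squared terms: (5)²·∫cos(5x)² dx = 25·π/2 = 25*π/2;  (8)²·∫cos(4x)² dx = 64·π/2 = 32*π.
  (u')² cross terms: 2·(5)·(8)·∫cos(5x)·cos(4x) dx = 80·(0) = 0.
  So ∫_0^π (u')² dx = 25*π/2 + 32*π + 0 = 89*π/2.
||u||_{H^1}^2 = (5*π/2) + (89*π/2) = 47*π.


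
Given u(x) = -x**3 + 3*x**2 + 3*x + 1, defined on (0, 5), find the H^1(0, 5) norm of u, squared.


||u||_{H^1}^2 = 13025/7

The H^1 norm (squared) on an interval (0, L) is
  ||u||_{H^1}^2 = ∫_0^L u(x)^2 dx + ∫_0^L u'(x)^2 dx.
Compute u'(x) = -3*x**2 + 6*x + 3.
Then u(x)^2 = x**6 - 6*x**5 + 3*x**4 + 16*x**3 + 15*x**2 + 6*x + 1 and u'(x)^2 = 9*x**4 - 36*x**3 + 18*x**2 + 36*x + 9.
Integrate each monomial from 0 to 5 using ∫_0^5 c·x^n dx = c·5^(n+1)/(n+1):
  ∫_0^5 u(x)^2 dx = ∫_0^5 (x^6 - 6*x^5 + 3*x^4 + 16*x^3 + 15*x^2 + 6*x + 1) dx. Term by term:
    ∫_0^5 x^6 dx = 78125/7;  ∫_0^5 -6*x^5 dx = -15625;  ∫_0^5 3*x^4 dx = 1875;
    ∫_0^5 16*x^3 dx = 2500;  ∫_0^5 15*x^2 dx = 625;  ∫_0^5 6*x dx = 75;
    ∫_0^5 1 dx = 5.
  Sum: 78125/7 − 15625 + 1875 + 2500 + 625 + 75 + 5 = 4310/7.
  ∫_0^5 u'(x)^2 dx = ∫_0^5 (9*x^4 - 36*x^3 + 18*x^2 + 36*x + 9) dx. Term by term:
    ∫_0^5 9*x^4 dx = 5625;  ∫_0^5 -36*x^3 dx = -5625;  ∫_0^5 18*x^2 dx = 750;
    ∫_0^5 36*x dx = 450;  ∫_0^5 9 dx = 45.
  Sum: 5625 − 5625 + 750 + 450 + 45 = 1245.
Adding: ||u||_{H^1}^2 = 4310/7 + 1245 = 13025/7.


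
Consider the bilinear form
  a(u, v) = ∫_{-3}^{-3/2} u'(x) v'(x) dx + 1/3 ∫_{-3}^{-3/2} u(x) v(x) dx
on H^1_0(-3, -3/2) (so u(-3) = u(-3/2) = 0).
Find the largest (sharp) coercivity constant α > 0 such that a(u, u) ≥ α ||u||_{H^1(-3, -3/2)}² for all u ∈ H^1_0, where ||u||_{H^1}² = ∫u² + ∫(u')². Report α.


α = (3 + 4*π^2)/(9 + 4*π^2)

Coercivity of a(·,·) on H^1_0(-3, -3/2) means a(u, u) ≥ α ||u||_{H^1}² for every u ∈ H^1_0.
The interval has length L = 3/2, and Poincaré/coercivity depend only on L. Here a(u, u) = ∫(u')² + (1/3)·∫u².
Here 0 < c = 1/3 < 1. The condition a(u,u) ≥ α||u||_{H^1}² reads (1−α)∫(u')² ≥ (α−c)∫u². Any admissible α is ≤ 1 (rapidly oscillating u have ∫u²/∫(u')² → 0), and α = 1 would force 0 ≥ (1−c)∫u², impossible since c < 1; so 1−α > 0. By the sharp Poincaré inequality on H^1_0 of an interval of length L, ∫(u')² ≥ (π/L)²∫u² with equality for the first sine mode sin(π(x−x₀)/L) (x₀ the left endpoint), so the inequality holds for all u iff (1−α)(π/L)² ≥ α − c, i.e. α ≤ ((π/L)² + c)/((π/L)² + 1) = (1 + c(L/π)²)/(1 + (L/π)²). With (π/L)² = 4*π^2/9 and c = 1/3, the largest admissible constant is α = ((π/L)² + c)/((π/L)² + 1).
Simplifying, α = (3 + 4*π^2)/(9 + 4*π^2).


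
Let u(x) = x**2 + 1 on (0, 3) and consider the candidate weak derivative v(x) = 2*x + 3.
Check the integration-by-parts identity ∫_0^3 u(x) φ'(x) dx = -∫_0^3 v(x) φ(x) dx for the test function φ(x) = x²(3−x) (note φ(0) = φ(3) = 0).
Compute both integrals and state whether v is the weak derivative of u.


LHS = -243/10, RHS = -891/20. No, v is not the weak derivative of u.

u(x) = x**2 + 1, classical derivative u'(x) = 2*x.
φ(x) = x²(3−x), so φ'(x) = 3*x*(2 - x).
Note φ(0) = φ(3) = 0, so the boundary term u·φ vanishes.
LHS = ∫_0^3 u(x) φ'(x) dx = ∫_0^3 (-3*x^4 + 6*x^3 - 3*x^2 + 6*x) dx. Term by term:
  ∫_0^3 -3*x^4 dx = -729/5;  ∫_0^3 6*x^3 dx = 243/2;  ∫_0^3 -3*x^2 dx = -27;
  ∫_0^3 6*x dx = 27.
Sum: -729/5 + 243/2 − 27 + 27 = -243/10.
So LHS = -243/10.
∫_0^3 v(x) φ(x) dx = ∫_0^3 (-2*x^4 + 3*x^3 + 9*x^2) dx. Term by term:
  ∫_0^3 -2*x^4 dx = -486/5;  ∫_0^3 3*x^3 dx = 243/4;  ∫_0^3 9*x^2 dx = 81.
Sum: -486/5 + 243/4 + 81 = 891/20.
So RHS = -∫_0^3 v(x) φ(x) dx = -891/20.
LHS − RHS = 81/4 ≠ 0, so the identity fails.
(For a valid weak derivative the identity must hold for EVERY test function, in particular this one. The failure shows v is NOT the weak derivative of u.)
Correct weak derivative would be u'(x) = 2*x.


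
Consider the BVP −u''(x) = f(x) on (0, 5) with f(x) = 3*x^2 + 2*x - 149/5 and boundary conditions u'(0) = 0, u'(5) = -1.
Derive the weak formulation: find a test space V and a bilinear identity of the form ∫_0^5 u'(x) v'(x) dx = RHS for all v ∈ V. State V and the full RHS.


V = H^1(0, 5) (v unrestricted at boundary; u is determined up to an additive constant); weak form: ∫_0^5 u'v' dx = ∫_0^5 (3*x^2 + 2*x - 149/5) v dx − v(5) for all v ∈ V.

Multiply both sides by a test function v and integrate from 0 to 5:
  ∫_0^5 −u''(x) v(x) dx = ∫_0^5 f(x) v(x) dx.
Integrate the LHS by parts once:
  ∫_0^5 −u'' v dx = −[u'(x) v(x)]_0^5 + ∫_0^5 u'(x) v'(x) dx.
Thus ∫_0^5 u'(x) v'(x) dx = ∫_0^5 f(x) v(x) dx + [u'(x) v(x)]_0^5.
Choose V so that boundary terms are either known or forced to vanish.
u has inhomogeneous Neumann u'(0) = 0, u'(5) = -1. [u' v]_0^5 = (-1)·v(5) − (0)·v(0) = − v(5). Take V = H^1(0, 5); boundary term becomes part of RHS.
Weak formulation: find u (satisfying any essential BC) such that ∫_0^5 u'(x) v'(x) dx = ∫_0^5 f v dx − v(5) for all v ∈ V (Neumann data are natural BCs: they enter the RHS as boundary terms).
Substituting f(x) = 3*x^2 + 2*x - 149/5, the right-hand side is ∫_0^5 (3*x^2 + 2*x - 149/5) v dx − v(5).
Compatibility check (pure Neumann): taking v ≡ 1 ∈ V gives 0 = ∫_0^5 f dx + (-1) − (0), i.e. ∫_0^5 f dx must equal u'(0) − u'(5) = 1. Indeed ∫_0^5 (3*x^2 + 2*x - 149/5) dx = 1, so the data are compatible. The solution is then unique only up to an additive constant (fix it e.g. by requiring ∫_0^5 u dx = 0).


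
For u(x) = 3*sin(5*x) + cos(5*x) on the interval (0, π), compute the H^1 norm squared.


||u||_{H^1(0,π)}^2 = 130*π

u'(x) = -5*sin(5*x) + 15*cos(5*x).
Expand u² and (u')² and integrate term by term on (0, π), using: for integers n ≥ 1, ∫_0^π sin²(nx) dx = ∫_0^π cos²(nx) dx = π/2; for n ≠ n', ∫_0^π sin(nx)sin(n'x) dx = ∫_0^π cos(nx)cos(n'x) dx = 0; and by product-to-sum, ∫_0^π sin(nx)cos(n'x) dx = ½∫_0^π [sin((n+n')x) + sin((n−n')x)] dx, which is 0 when n+n' is even and 2n/(n²−n'²) when n+n' is odd (it need not vanish on (0, π)).
  u² squared terms: (3)²·∫sin(5x)² dx = 9·π/2 = 9*π/2;  (1)²·∫cos(5x)² dx = 1·π/2 = π/2.
  u² cross terms: 2·(3)·(1)·∫sin(5x)·cos(5x) dx = 6·(0) = 0.
  So ∫_0^π u² dx = 9*π/2 + π/2 + 0 = 5*π.
  (u')² squared terms: (-5)²·∫sin(5x)² dx = 25·π/2 = 25*π/2;  (15)²·∫cos(5x)² dx = 225·π/2 = 225*π/2.
  (u')² cross terms: 2·(-5)·(15)·∫sin(5x)·cos(5x) dx = -150·(0) = 0.
  So ∫_0^π (u')² dx = 25*π/2 + 225*π/2 + 0 = 125*π.
||u||_{H^1}^2 = (5*π) + (125*π) = 130*π.


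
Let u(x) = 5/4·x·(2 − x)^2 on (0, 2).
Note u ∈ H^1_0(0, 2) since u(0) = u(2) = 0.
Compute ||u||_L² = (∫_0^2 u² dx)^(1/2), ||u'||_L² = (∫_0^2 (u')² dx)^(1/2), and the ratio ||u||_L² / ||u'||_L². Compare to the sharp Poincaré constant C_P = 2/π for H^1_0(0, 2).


||u||_L² / ||u'||_L² = sqrt(14)/7 < C_P = 2/π.

u(x) = 5/4·x·(2 − x)^2, so u'(x) = 15*x^2/4 - 10*x + 5.
u(x) = 5/4·x·(2 − x)^2 vanishes at x = 0 and x = 2, so u ∈ H^1_0(0, 2). Differentiate via the product rule and integrate the resulting polynomials term by term.
  ∫_0^2 u² dx = ∫_0^2 (25*x^6/16 - 25*x^5/2 + 75*x^4/2 - 50*x^3 + 25*x^2) dx. Term by term:
    ∫_0^2 25*x^6/16 dx = 200/7;  ∫_0^2 -25*x^5/2 dx = -400/3;  ∫_0^2 75*x^4/2 dx = 240;
    ∫_0^2 -50*x^3 dx = -200;  ∫_0^2 25*x^2 dx = 200/3.
  Sum: 200/7 − 400/3 + 240 − 200 + 200/3 = 40/21.
  ∫_0^2 (u')² dx = ∫_0^2 (225*x^4/16 - 75*x^3 + 275*x^2/2 - 100*x + 25) dx. Term by term:
    ∫_0^2 225*x^4/16 dx = 90;  ∫_0^2 -75*x^3 dx = -300;  ∫_0^2 275*x^2/2 dx = 1100/3;
    ∫_0^2 -100*x dx = -200;  ∫_0^2 25 dx = 50.
  Sum: 90 − 300 + 1100/3 − 200 + 50 = 20/3.
∫_0^2 u² dx = 40/21, so ||u||_L² = 2*sqrt(210)/21.
∫_0^2 (u')² dx = 20/3, so ||u'||_L² = 2*sqrt(15)/3.
Ratio ||u||_L² / ||u'||_L² = sqrt(14)/7.
Sharp Poincaré constant on H^1_0(0, 2) is C_P = L/π = 2/π, achieved by sin(π/2·x).
A polynomial bump cannot attain the sharp Poincaré constant (only the first sine eigenfunction does), so the ratio is strictly less than C_P, consistent with ||u||_L² ≤ C_P ||u'||_L².


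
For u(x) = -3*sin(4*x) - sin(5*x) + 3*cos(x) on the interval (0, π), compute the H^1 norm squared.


||u||_{H^1(0,π)}^2 = -96/5 + 197*π/2

u'(x) = -3*sin(x) - 12*cos(4*x) - 5*cos(5*x).
Expand u² and (u')² and integrate term by term on (0, π), using: for integers n ≥ 1, ∫_0^π sin²(nx) dx = ∫_0^π cos²(nx) dx = π/2; for n ≠ n', ∫_0^π sin(nx)sin(n'x) dx = ∫_0^π cos(nx)cos(n'x) dx = 0; and by product-to-sum, ∫_0^π sin(nx)cos(n'x) dx = ½∫_0^π [sin((n+n')x) + sin((n−n')x)] dx, which is 0 when n+n' is even and 2n/(n²−n'²) when n+n' is odd (it need not vanish on (0, π)).
  u² squared terms: (-1)²·∫sin(5x)² dx = 1·π/2 = π/2;  (-3)²·∫sin(4x)² dx = 9·π/2 = 9*π/2;  (3)²·∫cos(x)² dx = 9·π/2 = 9*π/2.
  u² cross terms: 2·(-1)·(-3)·∫sin(5x)·sin(4x) dx = 6·(0) = 0;  2·(-1)·(3)·∫sin(5x)·cos(x) dx = -6·(0) = 0;  2·(-3)·(3)·∫sin(4x)·cos(x) dx = -18·(8/15) = -48/5.
  So ∫_0^π u² dx = π/2 + 9*π/2 + 9*π/2 + 0 + 0 − 48/5 = -48/5 + 19*π/2.
  (u')² squared terms: (-12)²·∫cos(4x)² dx = 144·π/2 = 72*π;  (-5)²·∫cos(5x)² dx = 25·π/2 = 25*π/2;  (-3)²·∫sin(x)² dx = 9·π/2 = 9*π/2.
  (u')² cross terms: 2·(-12)·(-5)·∫cos(4x)·cos(5x) dx = 120·(0) = 0;  2·(-12)·(-3)·∫cos(4x)·sin(x) dx = 72·(-2/15) = -48/5;  2·(-5)·(-3)·∫cos(5x)·sin(x) dx = 30·(0) = 0.
  So ∫_0^π (u')² dx = 72*π + 25*π/2 + 9*π/2 + 0 − 48/5 + 0 = -48/5 + 89*π.
||u||_{H^1}^2 = (-48/5 + 19*π/2) + (-48/5 + 89*π) = -96/5 + 197*π/2.


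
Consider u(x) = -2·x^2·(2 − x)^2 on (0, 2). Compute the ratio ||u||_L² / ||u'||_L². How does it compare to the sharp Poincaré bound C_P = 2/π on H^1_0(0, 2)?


||u||_L² / ||u'||_L² = sqrt(3)/3 < C_P = 2/π.

u(x) = -2·x^2·(2 − x)^2, so u'(x) = 8*x*(-x^2 + 3*x - 2).
u(x) = -2·x^2·(2 − x)^2 vanishes at x = 0 and x = 2, so u ∈ H^1_0(0, 2). Differentiate via the product rule and integrate the resulting polynomials term by term.
  ∫_0^2 u² dx = ∫_0^2 (4*x^8 - 32*x^7 + 96*x^6 - 128*x^5 + 64*x^4) dx. Term by term:
    ∫_0^2 4*x^8 dx = 2048/9;  ∫_0^2 -32*x^7 dx = -1024;  ∫_0^2 96*x^6 dx = 12288/7;
    ∫_0^2 -128*x^5 dx = -4096/3;  ∫_0^2 64*x^4 dx = 2048/5.
  Sum: 2048/9 − 1024 + 12288/7 − 4096/3 + 2048/5 = 1024/315.
  ∫_0^2 (u')² dx = ∫_0^2 (64*x^6 - 384*x^5 + 832*x^4 - 768*x^3 + 256*x^2) dx. Term by term:
    ∫_0^2 64*x^6 dx = 8192/7;  ∫_0^2 -384*x^5 dx = -4096;  ∫_0^2 832*x^4 dx = 26624/5;
    ∫_0^2 -768*x^3 dx = -3072;  ∫_0^2 256*x^2 dx = 2048/3.
  Sum: 8192/7 − 4096 + 26624/5 − 3072 + 2048/3 = 1024/105.
∫_0^2 u² dx = 1024/315, so ||u||_L² = 32*sqrt(35)/105.
∫_0^2 (u')² dx = 1024/105, so ||u'||_L² = 32*sqrt(105)/105.
Ratio ||u||_L² / ||u'||_L² = sqrt(3)/3.
Sharp Poincaré constant on H^1_0(0, 2) is C_P = L/π = 2/π, achieved by sin(π/2·x).
A polynomial bump cannot attain the sharp Poincaré constant (only the first sine eigenfunction does), so the ratio is strictly less than C_P, consistent with ||u||_L² ≤ C_P ||u'||_L².


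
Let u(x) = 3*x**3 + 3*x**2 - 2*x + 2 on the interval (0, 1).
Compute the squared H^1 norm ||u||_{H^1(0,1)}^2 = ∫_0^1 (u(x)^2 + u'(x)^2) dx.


||u||_{H^1}^2 = 4643/105

The H^1 norm (squared) on an interval (0, L) is
  ||u||_{H^1}^2 = ∫_0^L u(x)^2 dx + ∫_0^L u'(x)^2 dx.
Compute u'(x) = 9*x**2 + 6*x - 2.
Then u(x)^2 = 9*x**6 + 18*x**5 - 3*x**4 + 16*x**2 - 8*x + 4 and u'(x)^2 = 81*x**4 + 108*x**3 - 24*x + 4.
Integrate each monomial from 0 to 1 using ∫_0^1 c·x^n dx = c·1^(n+1)/(n+1):
  ∫_0^1 u(x)^2 dx = ∫_0^1 (9*x^6 + 18*x^5 - 3*x^4 + 16*x^2 - 8*x + 4) dx. Term by term:
    ∫_0^1 9*x^6 dx = 9/7;  ∫_0^1 18*x^5 dx = 3;  ∫_0^1 -3*x^4 dx = -3/5;
    ∫_0^1 16*x^2 dx = 16/3;  ∫_0^1 -8*x dx = -4;  ∫_0^1 4 dx = 4.
  Sum: 9/7 + 3 − 3/5 + 16/3 − 4 + 4 = 947/105.
  ∫_0^1 u'(x)^2 dx = ∫_0^1 (81*x^4 + 108*x^3 - 24*x + 4) dx. Term by term:
    ∫_0^1 81*x^4 dx = 81/5;  ∫_0^1 108*x^3 dx = 27;  ∫_0^1 -24*x dx = -12;
    ∫_0^1 4 dx = 4.
  Sum: 81/5 + 27 − 12 + 4 = 176/5.
Adding: ||u||_{H^1}^2 = 947/105 + 176/5 = 4643/105.


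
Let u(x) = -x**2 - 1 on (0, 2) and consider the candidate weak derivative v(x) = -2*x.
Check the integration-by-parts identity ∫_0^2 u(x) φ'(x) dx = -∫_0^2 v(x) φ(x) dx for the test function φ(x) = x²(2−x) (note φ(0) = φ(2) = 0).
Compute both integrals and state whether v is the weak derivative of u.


LHS = 16/5, RHS = 16/5. Yes, v = u' weakly.

u(x) = -x**2 - 1, classical derivative u'(x) = -2*x.
φ(x) = x²(2−x), so φ'(x) = x*(4 - 3*x).
Note φ(0) = φ(2) = 0, so the boundary term u·φ vanishes.
LHS = ∫_0^2 u(x) φ'(x) dx = ∫_0^2 (3*x^4 - 4*x^3 + 3*x^2 - 4*x) dx. Term by term:
  ∫_0^2 3*x^4 dx = 96/5;  ∫_0^2 -4*x^3 dx = -16;  ∫_0^2 3*x^2 dx = 8;
  ∫_0^2 -4*x dx = -8.
Sum: 96/5 − 16 + 8 − 8 = 16/5.
So LHS = 16/5.
∫_0^2 v(x) φ(x) dx = ∫_0^2 (2*x^4 - 4*x^3) dx. Term by term:
  ∫_0^2 2*x^4 dx = 64/5;  ∫_0^2 -4*x^3 dx = -16.
Sum: 64/5 − 16 = -16/5.
So RHS = -∫_0^2 v(x) φ(x) dx = 16/5.
LHS = RHS, so the identity holds for this test φ.
Moreover u is smooth here and v(x) = u'(x) = -2*x pointwise, so the identity holds for every test function. Hence v is the weak derivative of u.


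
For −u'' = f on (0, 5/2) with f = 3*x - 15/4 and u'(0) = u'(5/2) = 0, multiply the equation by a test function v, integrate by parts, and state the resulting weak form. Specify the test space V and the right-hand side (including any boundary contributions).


V = H^1(0, 5/2) (no boundary constraint on v; u is determined up to an additive constant); weak form: ∫_0^5/2 u'v' dx = ∫_0^5/2 (3*x - 15/4) v dx for all v ∈ V.

Multiply both sides by a test function v and integrate from 0 to 5/2:
  ∫_0^5/2 −u''(x) v(x) dx = ∫_0^5/2 f(x) v(x) dx.
Integrate the LHS by parts once:
  ∫_0^5/2 −u'' v dx = −[u'(x) v(x)]_0^5/2 + ∫_0^5/2 u'(x) v'(x) dx.
Thus ∫_0^5/2 u'(x) v'(x) dx = ∫_0^5/2 f(x) v(x) dx + [u'(x) v(x)]_0^5/2.
Choose V so that boundary terms are either known or forced to vanish.
u has homogeneous Neumann: u'(0) = u'(5/2) = 0. So [u' v]_0^5/2 = 0·v(5/2) − 0·v(0) = 0 for any v; take V = H^1(0, 5/2).
Weak formulation: find u (satisfying any essential BC) such that ∫_0^5/2 u'(x) v'(x) dx = ∫_0^5/2 f v dx for all v ∈ V (homogeneous Neumann, so boundary terms vanish).
Substituting f(x) = 3*x - 15/4, the right-hand side is ∫_0^5/2 (3*x - 15/4) v dx.
Compatibility check (pure Neumann): taking v ≡ 1 ∈ V gives 0 = ∫_0^5/2 f dx + (0) − (0), i.e. ∫_0^5/2 f dx must equal u'(0) − u'(5/2) = 0. Indeed ∫_0^5/2 (3*x - 15/4) dx = 0, so the data are compatible. The solution is then unique only up to an additive constant (fix it e.g. by requiring ∫_0^5/2 u dx = 0).


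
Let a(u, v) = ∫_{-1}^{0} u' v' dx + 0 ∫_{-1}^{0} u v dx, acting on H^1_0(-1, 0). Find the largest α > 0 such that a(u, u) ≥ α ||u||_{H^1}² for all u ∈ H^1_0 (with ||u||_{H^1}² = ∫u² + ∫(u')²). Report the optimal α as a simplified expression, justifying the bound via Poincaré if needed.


α = π^2/(1 + π^2)

Coercivity of a(·,·) on H^1_0(-1, 0) means a(u, u) ≥ α ||u||_{H^1}² for every u ∈ H^1_0.
The interval has length L = 1, and Poincaré/coercivity depend only on L. Here a(u, u) = ∫(u')² + (0)·∫u².
Here c = 0, so a(u,u) = ∫(u')² alone. The condition a(u,u) ≥ α||u||_{H^1}² reads (1−α)∫(u')² ≥ (α−c)∫u². Any admissible α is ≤ 1 (rapidly oscillating u have ∫u²/∫(u')² → 0), and α = 1 would force 0 ≥ (1−c)∫u², impossible since c < 1; so 1−α > 0. By the sharp Poincaré inequality on H^1_0 of an interval of length L, ∫(u')² ≥ (π/L)²∫u² with equality for the first sine mode sin(π(x−x₀)/L) (x₀ the left endpoint), so the inequality holds for all u iff (1−α)(π/L)² ≥ α − c, i.e. α ≤ ((π/L)² + c)/((π/L)² + 1) = (1 + c(L/π)²)/(1 + (L/π)²). (Direct route, valid since c ≤ 0: Poincaré gives c∫u² ≥ c(L/π)²∫(u')², so a(u,u) ≥ (1 + c(L/π)²)∫(u')², while ||u||_{H^1}² ≤ (1 + (L/π)²)∫(u')²; dividing yields the same α.) With (π/L)² = π^2 and c = 0, the largest admissible constant is α = ((π/L)² + c)/((π/L)² + 1).
Simplifying, α = π^2/(1 + π^2).


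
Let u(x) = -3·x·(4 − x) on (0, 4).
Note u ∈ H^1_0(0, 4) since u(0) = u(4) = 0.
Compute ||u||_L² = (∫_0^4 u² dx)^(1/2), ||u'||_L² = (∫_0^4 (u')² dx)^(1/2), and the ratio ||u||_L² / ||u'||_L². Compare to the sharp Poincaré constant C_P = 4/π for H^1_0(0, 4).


||u||_L² / ||u'||_L² = 2*sqrt(10)/5 < C_P = 4/π.

u(x) = -3·x·(4 − x), so u'(x) = 6*x - 12.
u(x) = -3·x·(4 − x) vanishes at x = 0 and x = 4, so u ∈ H^1_0(0, 4). Differentiate via the product rule and integrate the resulting polynomials term by term.
  ∫_0^4 u² dx = ∫_0^4 (9*x^4 - 72*x^3 + 144*x^2) dx. Term by term:
    ∫_0^4 9*x^4 dx = 9216/5;  ∫_0^4 -72*x^3 dx = -4608;  ∫_0^4 144*x^2 dx = 3072.
  Sum: 9216/5 − 4608 + 3072 = 1536/5.
  ∫_0^4 (u')² dx = ∫_0^4 (36*x^2 - 144*x + 144) dx. Term by term:
    ∫_0^4 36*x^2 dx = 768;  ∫_0^4 -144*x dx = -1152;  ∫_0^4 144 dx = 576.
  Sum: 768 − 1152 + 576 = 192.
∫_0^4 u² dx = 1536/5, so ||u||_L² = 16*sqrt(30)/5.
∫_0^4 (u')² dx = 192, so ||u'||_L² = 8*sqrt(3).
Ratio ||u||_L² / ||u'||_L² = 2*sqrt(10)/5.
Sharp Poincaré constant on H^1_0(0, 4) is C_P = L/π = 4/π, achieved by sin(π/4·x).
A polynomial bump cannot attain the sharp Poincaré constant (only the first sine eigenfunction does), so the ratio is strictly less than C_P, consistent with ||u||_L² ≤ C_P ||u'||_L².


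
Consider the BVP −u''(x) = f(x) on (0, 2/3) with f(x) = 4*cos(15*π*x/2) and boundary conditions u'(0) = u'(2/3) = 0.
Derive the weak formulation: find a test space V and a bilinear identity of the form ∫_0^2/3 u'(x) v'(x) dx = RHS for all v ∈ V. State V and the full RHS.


V = H^1(0, 2/3) (no boundary constraint on v; u is determined up to an additive constant); weak form: ∫_0^2/3 u'v' dx = ∫_0^2/3 (4*cos(15*π*x/2)) v dx for all v ∈ V.

Multiply both sides by a test function v and integrate from 0 to 2/3:
  ∫_0^2/3 −u''(x) v(x) dx = ∫_0^2/3 f(x) v(x) dx.
Integrate the LHS by parts once:
  ∫_0^2/3 −u'' v dx = −[u'(x) v(x)]_0^2/3 + ∫_0^2/3 u'(x) v'(x) dx.
Thus ∫_0^2/3 u'(x) v'(x) dx = ∫_0^2/3 f(x) v(x) dx + [u'(x) v(x)]_0^2/3.
Choose V so that boundary terms are either known or forced to vanish.
u has homogeneous Neumann: u'(0) = u'(2/3) = 0. So [u' v]_0^2/3 = 0·v(2/3) − 0·v(0) = 0 for any v; take V = H^1(0, 2/3).
Weak formulation: find u (satisfying any essential BC) such that ∫_0^2/3 u'(x) v'(x) dx = ∫_0^2/3 f v dx for all v ∈ V (homogeneous Neumann, so boundary terms vanish).
Substituting f(x) = 4*cos(15*π*x/2), the right-hand side is ∫_0^2/3 (4*cos(15*π*x/2)) v dx.
Compatibility check (pure Neumann): taking v ≡ 1 ∈ V gives 0 = ∫_0^2/3 f dx + (0) − (0), i.e. ∫_0^2/3 f dx must equal u'(0) − u'(2/3) = 0. Indeed ∫_0^2/3 (4*cos(15*π*x/2)) dx = 0, so the data are compatible. The solution is then unique only up to an additive constant (fix it e.g. by requiring ∫_0^2/3 u dx = 0).


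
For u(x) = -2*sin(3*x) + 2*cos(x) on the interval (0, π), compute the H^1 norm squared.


||u||_{H^1(0,π)}^2 = 24*π

u'(x) = -2*sin(x) - 6*cos(3*x).
Expand u² and (u')² and integrate term by term on (0, π), using: for integers n ≥ 1, ∫_0^π sin²(nx) dx = ∫_0^π cos²(nx) dx = π/2; for n ≠ n', ∫_0^π sin(nx)sin(n'x) dx = ∫_0^π cos(nx)cos(n'x) dx = 0; and by product-to-sum, ∫_0^π sin(nx)cos(n'x) dx = ½∫_0^π [sin((n+n')x) + sin((n−n')x)] dx, which is 0 when n+n' is even and 2n/(n²−n'²) when n+n' is odd (it need not vanish on (0, π)).
  u² squared terms: (-2)²·∫sin(3x)² dx = 4·π/2 = 2*π;  (2)²·∫cos(x)² dx = 4·π/2 = 2*π.
  u² cross terms: 2·(-2)·(2)·∫sin(3x)·cos(x) dx = -8·(0) = 0.
  So ∫_0^π u² dx = 2*π + 2*π + 0 = 4*π.
  (u')² squared terms: (-6)²·∫cos(3x)² dx = 36·π/2 = 18*π;  (-2)²·∫sin(x)² dx = 4·π/2 = 2*π.
  (u')² cross terms: 2·(-6)·(-2)·∫cos(3x)·sin(x) dx = 24·(0) = 0.
  So ∫_0^π (u')² dx = 18*π + 2*π + 0 = 20*π.
||u||_{H^1}^2 = (4*π) + (20*π) = 24*π.


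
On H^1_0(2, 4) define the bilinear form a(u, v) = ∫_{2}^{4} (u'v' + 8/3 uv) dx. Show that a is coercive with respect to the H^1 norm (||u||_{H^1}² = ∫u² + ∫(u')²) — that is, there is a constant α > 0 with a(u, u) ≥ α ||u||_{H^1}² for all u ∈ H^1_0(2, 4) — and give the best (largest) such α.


α = 1

Coercivity of a(·,·) on H^1_0(2, 4) means a(u, u) ≥ α ||u||_{H^1}² for every u ∈ H^1_0.
The interval has length L = 2, and Poincaré/coercivity depend only on L. Here a(u, u) = ∫(u')² + (8/3)·∫u².
Here c = 8/3 ≥ 1, so a(u,u) = ∫(u')² + c∫u² ≥ ∫(u')² + ∫u² = ||u||_{H^1}², i.e. α = 1 works. No larger α is possible: a(u,u) ≥ α||u||_{H^1}² means (1−α)∫(u')² ≥ (α−c)∫u², and for the modes u_n = sin(nπ(x−x₀)/L) (x₀ the left endpoint) one has ∫u_n²/∫(u_n')² = (L/(nπ))² → 0, so a(u_n,u_n)/||u_n||_{H^1}² → 1. Hence the optimal constant is α = 1.
Therefore α = 1.


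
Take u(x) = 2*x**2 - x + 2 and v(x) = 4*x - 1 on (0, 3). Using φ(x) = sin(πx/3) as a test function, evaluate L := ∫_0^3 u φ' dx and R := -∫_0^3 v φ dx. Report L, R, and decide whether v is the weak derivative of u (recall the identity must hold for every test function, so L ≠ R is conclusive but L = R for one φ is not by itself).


LHS = -30/π, RHS = -30/π. Yes, v = u' weakly.

u(x) = 2*x**2 - x + 2, classical derivative u'(x) = 4*x - 1.
φ(x) = sin(πx/3), so φ'(x) = π*cos(π*x/3)/3.
Note φ(0) = φ(3) = 0, so the boundary term u·φ vanishes.
LHS = ∫_0^3 u(x) φ'(x) dx = ∫_0^3 (2*π*x^2*cos(π*x/3)/3 - π*x*cos(π*x/3)/3 + 2*π*cos(π*x/3)/3) dx. Term by term:
  ∫_0^3 2*π*cos(π*x/3)/3 dx = 0;  ∫_0^3 -π*x*cos(π*x/3)/3 dx = 6/π;  ∫_0^3 2*π*x^2*cos(π*x/3)/3 dx = -36/π.
Sum: 0 + 6/π − 36/π = -30/π.
So LHS = -30/π.
∫_0^3 v(x) φ(x) dx = ∫_0^3 (4*x*sin(π*x/3) - sin(π*x/3)) dx. Term by term:
  ∫_0^3 -sin(π*x/3) dx = -6/π;  ∫_0^3 4*x*sin(π*x/3) dx = 36/π.
Sum: -6/π + 36/π = 30/π.
So RHS = -∫_0^3 v(x) φ(x) dx = -30/π.
LHS = RHS, so the identity holds for this test φ.
Moreover u is smooth here and v(x) = u'(x) = 4*x - 1 pointwise, so the identity holds for every test function. Hence v is the weak derivative of u.


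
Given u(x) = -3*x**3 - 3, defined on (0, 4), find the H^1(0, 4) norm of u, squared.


||u||_{H^1}^2 = 1359468/35

The H^1 norm (squared) on an interval (0, L) is
  ||u||_{H^1}^2 = ∫_0^L u(x)^2 dx + ∫_0^L u'(x)^2 dx.
Compute u'(x) = -9*x**2.
Then u(x)^2 = 9*x**6 + 18*x**3 + 9 and u'(x)^2 = 81*x**4.
Integrate each monomial from 0 to 4 using ∫_0^4 c·x^n dx = c·4^(n+1)/(n+1):
  ∫_0^4 u(x)^2 dx = ∫_0^4 (9*x^6 + 18*x^3 + 9) dx. Term by term:
    ∫_0^4 9*x^6 dx = 147456/7;  ∫_0^4 18*x^3 dx = 1152;  ∫_0^4 9 dx = 36.
  Sum: 147456/7 + 1152 + 36 = 155772/7.
  ∫_0^4 u'(x)^2 dx = ∫_0^4 (81*x^4) dx. Term by term:
    ∫_0^4 81*x^4 dx = 82944/5.
Adding: ||u||_{H^1}^2 = 155772/7 + 82944/5 = 1359468/35.


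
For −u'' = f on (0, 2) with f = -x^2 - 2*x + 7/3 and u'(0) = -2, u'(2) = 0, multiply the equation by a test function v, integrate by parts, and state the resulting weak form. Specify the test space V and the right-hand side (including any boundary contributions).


V = H^1(0, 2) (v unrestricted at boundary; u is determined up to an additive constant); weak form: ∫_0^2 u'v' dx = ∫_0^2 (-x^2 - 2*x + 7/3) v dx + 2·v(0) for all v ∈ V.

Multiply both sides by a test function v and integrate from 0 to 2:
  ∫_0^2 −u''(x) v(x) dx = ∫_0^2 f(x) v(x) dx.
Integrate the LHS by parts once:
  ∫_0^2 −u'' v dx = −[u'(x) v(x)]_0^2 + ∫_0^2 u'(x) v'(x) dx.
Thus ∫_0^2 u'(x) v'(x) dx = ∫_0^2 f(x) v(x) dx + [u'(x) v(x)]_0^2.
Choose V so that boundary terms are either known or forced to vanish.
u has inhomogeneous Neumann u'(0) = -2, u'(2) = 0. [u' v]_0^2 = (0)·v(2) − (-2)·v(0) = 2·v(0). Take V = H^1(0, 2); boundary term becomes part of RHS.
Weak formulation: find u (satisfying any essential BC) such that ∫_0^2 u'(x) v'(x) dx = ∫_0^2 f v dx + 2·v(0) for all v ∈ V (Neumann data are natural BCs: they enter the RHS as boundary terms).
Substituting f(x) = -x^2 - 2*x + 7/3, the right-hand side is ∫_0^2 (-x^2 - 2*x + 7/3) v dx + 2·v(0).
Compatibility check (pure Neumann): taking v ≡ 1 ∈ V gives 0 = ∫_0^2 f dx + (0) − (-2), i.e. ∫_0^2 f dx must equal u'(0) − u'(2) = -2. Indeed ∫_0^2 (-x^2 - 2*x + 7/3) dx = -2, so the data are compatible. The solution is then unique only up to an additive constant (fix it e.g. by requiring ∫_0^2 u dx = 0).


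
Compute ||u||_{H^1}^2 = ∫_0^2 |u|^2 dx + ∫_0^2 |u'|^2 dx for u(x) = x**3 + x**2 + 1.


||u||_{H^1}^2 = 3730/21

The H^1 norm (squared) on an interval (0, L) is
  ||u||_{H^1}^2 = ∫_0^L u(x)^2 dx + ∫_0^L u'(x)^2 dx.
Compute u'(x) = 3*x**2 + 2*x.
Then u(x)^2 = x**6 + 2*x**5 + x**4 + 2*x**3 + 2*x**2 + 1 and u'(x)^2 = 9*x**4 + 12*x**3 + 4*x**2.
Integrate each monomial from 0 to 2 using ∫_0^2 c·x^n dx = c·2^(n+1)/(n+1):
  ∫_0^2 u(x)^2 dx = ∫_0^2 (x^6 + 2*x^5 + x^4 + 2*x^3 + 2*x^2 + 1) dx. Term by term:
    ∫_0^2 x^6 dx = 128/7;  ∫_0^2 2*x^5 dx = 64/3;  ∫_0^2 x^4 dx = 32/5;
    ∫_0^2 2*x^3 dx = 8;  ∫_0^2 2*x^2 dx = 16/3;  ∫_0^2 1 dx = 2.
  Sum: 128/7 + 64/3 + 32/5 + 8 + 16/3 + 2 = 6442/105.
  ∫_0^2 u'(x)^2 dx = ∫_0^2 (9*x^4 + 12*x^3 + 4*x^2) dx. Term by term:
    ∫_0^2 9*x^4 dx = 288/5;  ∫_0^2 12*x^3 dx = 48;  ∫_0^2 4*x^2 dx = 32/3.
  Sum: 288/5 + 48 + 32/3 = 1744/15.
Adding: ||u||_{H^1}^2 = 6442/105 + 1744/15 = 3730/21.


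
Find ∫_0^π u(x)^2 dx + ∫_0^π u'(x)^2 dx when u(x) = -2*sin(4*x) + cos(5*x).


||u||_{H^1(0,π)}^2 = 832/9 + 47*π

u'(x) = -5*sin(5*x) - 8*cos(4*x).
Expand u² and (u')² and integrate term by term on (0, π), using: for integers n ≥ 1, ∫_0^π sin²(nx) dx = ∫_0^π cos²(nx) dx = π/2; for n ≠ n', ∫_0^π sin(nx)sin(n'x) dx = ∫_0^π cos(nx)cos(n'x) dx = 0; and by product-to-sum, ∫_0^π sin(nx)cos(n'x) dx = ½∫_0^π [sin((n+n')x) + sin((n−n')x)] dx, which is 0 when n+n' is even and 2n/(n²−n'²) when n+n' is odd (it need not vanish on (0, π)).
  u² squared terms: (-2)²·∫sin(4x)² dx = 4·π/2 = 2*π;  (1)²·∫cos(5x)² dx = 1·π/2 = π/2.
  u² cross terms: 2·(-2)·(1)·∫sin(4x)·cos(5x) dx = -4·(-8/9) = 32/9.
  So ∫_0^π u² dx = 2*π + π/2 + 32/9 = 32/9 + 5*π/2.
  (u')² squared terms: (-8)²·∫cos(4x)² dx = 64·π/2 = 32*π;  (-5)²·∫sin(5x)² dx = 25·π/2 = 25*π/2.
  (u')² cross terms: 2·(-8)·(-5)·∫cos(4x)·sin(5x) dx = 80·(10/9) = 800/9.
  So ∫_0^π (u')² dx = 32*π + 25*π/2 + 800/9 = 800/9 + 89*π/2.
||u||_{H^1}^2 = (32/9 + 5*π/2) + (800/9 + 89*π/2) = 832/9 + 47*π.


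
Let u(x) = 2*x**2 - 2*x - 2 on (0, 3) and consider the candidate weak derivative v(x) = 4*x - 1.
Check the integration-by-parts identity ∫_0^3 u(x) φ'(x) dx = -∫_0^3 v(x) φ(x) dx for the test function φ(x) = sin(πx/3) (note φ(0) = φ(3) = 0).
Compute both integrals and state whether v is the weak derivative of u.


LHS = -24/π, RHS = -30/π. No, v is not the weak derivative of u.

u(x) = 2*x**2 - 2*x - 2, classical derivative u'(x) = 4*x - 2.
φ(x) = sin(πx/3), so φ'(x) = π*cos(π*x/3)/3.
Note φ(0) = φ(3) = 0, so the boundary term u·φ vanishes.
LHS = ∫_0^3 u(x) φ'(x) dx = ∫_0^3 (2*π*x^2*cos(π*x/3)/3 - 2*π*x*cos(π*x/3)/3 - 2*π*cos(π*x/3)/3) dx. Term by term:
  ∫_0^3 -2*π*cos(π*x/3)/3 dx = 0;  ∫_0^3 -2*π*x*cos(π*x/3)/3 dx = 12/π;  ∫_0^3 2*π*x^2*cos(π*x/3)/3 dx = -36/π.
Sum: 0 + 12/π − 36/π = -24/π.
So LHS = -24/π.
∫_0^3 v(x) φ(x) dx = ∫_0^3 (4*x*sin(π*x/3) - sin(π*x/3)) dx. Term by term:
  ∫_0^3 -sin(π*x/3) dx = -6/π;  ∫_0^3 4*x*sin(π*x/3) dx = 36/π.
Sum: -6/π + 36/π = 30/π.
So RHS = -∫_0^3 v(x) φ(x) dx = -30/π.
LHS − RHS = 6/π ≠ 0, so the identity fails.
(For a valid weak derivative the identity must hold for EVERY test function, in particular this one. The failure shows v is NOT the weak derivative of u.)
Correct weak derivative would be u'(x) = 4*x - 2.


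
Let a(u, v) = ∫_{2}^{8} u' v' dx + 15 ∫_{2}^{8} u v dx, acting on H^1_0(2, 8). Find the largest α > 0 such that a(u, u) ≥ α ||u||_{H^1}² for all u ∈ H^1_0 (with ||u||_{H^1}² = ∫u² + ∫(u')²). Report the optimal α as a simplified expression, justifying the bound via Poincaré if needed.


α = 1

Coercivity of a(·,·) on H^1_0(2, 8) means a(u, u) ≥ α ||u||_{H^1}² for every u ∈ H^1_0.
The interval has length L = 6, and Poincaré/coercivity depend only on L. Here a(u, u) = ∫(u')² + (15)·∫u².
Here c = 15 ≥ 1, so a(u,u) = ∫(u')² + c∫u² ≥ ∫(u')² + ∫u² = ||u||_{H^1}², i.e. α = 1 works. No larger α is possible: a(u,u) ≥ α||u||_{H^1}² means (1−α)∫(u')² ≥ (α−c)∫u², and for the modes u_n = sin(nπ(x−x₀)/L) (x₀ the left endpoint) one has ∫u_n²/∫(u_n')² = (L/(nπ))² → 0, so a(u_n,u_n)/||u_n||_{H^1}² → 1. Hence the optimal constant is α = 1.
Therefore α = 1.


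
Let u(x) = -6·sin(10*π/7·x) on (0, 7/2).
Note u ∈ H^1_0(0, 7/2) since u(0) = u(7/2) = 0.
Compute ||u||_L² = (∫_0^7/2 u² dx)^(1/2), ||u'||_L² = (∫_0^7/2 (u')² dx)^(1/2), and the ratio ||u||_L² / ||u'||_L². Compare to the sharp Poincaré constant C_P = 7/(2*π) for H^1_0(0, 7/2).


||u||_L² / ||u'||_L² = 7/(10*π) < C_P = 7/(2*π).

u(x) = -6·sin(10*π/7·x), so u'(x) = -60*π*cos(10*π*x/7)/7.
Writing u(x) = A·sin(kπx/L) with A = -6 and k = 5, use ∫_0^L sin²(kπx/L) dx = L/2 and ∫_0^L cos²(kπx/L) dx = L/2.
u² = 36·sin²(10*π/7·x) and (u')² = 3600*π^2/49·cos²(10*π/7·x), and each of sin², cos² integrates to L/2 = 7/4 over (0, 7/2).
∫_0^7/2 u² dx = 63, so ||u||_L² = 3*sqrt(7).
∫_0^7/2 (u')² dx = 900*π^2/7, so ||u'||_L² = 30*sqrt(7)*π/7.
Ratio ||u||_L² / ||u'||_L² = 7/(10*π).
Sharp Poincaré constant on H^1_0(0, 7/2) is C_P = L/π = 7/(2*π), achieved by sin(2*π/7·x).
This is the k = 5 harmonic; the ratio L/(kπ) is strictly less than C_P = L/π, consistent with the sharp inequality ||u||_L² ≤ C_P ||u'||_L².


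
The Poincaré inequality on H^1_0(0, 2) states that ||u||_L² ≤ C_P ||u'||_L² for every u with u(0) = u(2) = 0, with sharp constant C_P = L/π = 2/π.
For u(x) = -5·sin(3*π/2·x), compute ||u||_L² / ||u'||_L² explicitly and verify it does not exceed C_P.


||u||_L² / ||u'||_L² = 2/(3*π) < C_P = 2/π.

u(x) = -5·sin(3*π/2·x), so u'(x) = -15*π*cos(3*π*x/2)/2.
Writing u(x) = A·sin(kπx/L) with A = -5 and k = 3, use ∫_0^L sin²(kπx/L) dx = L/2 and ∫_0^L cos²(kπx/L) dx = L/2.
u² = 25·sin²(3*π/2·x) and (u')² = 225*π^2/4·cos²(3*π/2·x), and each of sin², cos² integrates to L/2 = 1 over (0, 2).
∫_0^2 u² dx = 25, so ||u||_L² = 5.
∫_0^2 (u')² dx = 225*π^2/4, so ||u'||_L² = 15*π/2.
Ratio ||u||_L² / ||u'||_L² = 2/(3*π).
Sharp Poincaré constant on H^1_0(0, 2) is C_P = L/π = 2/π, achieved by sin(π/2·x).
This is the k = 3 harmonic; the ratio L/(kπ) is strictly less than C_P = L/π, consistent with the sharp inequality ||u||_L² ≤ C_P ||u'||_L².


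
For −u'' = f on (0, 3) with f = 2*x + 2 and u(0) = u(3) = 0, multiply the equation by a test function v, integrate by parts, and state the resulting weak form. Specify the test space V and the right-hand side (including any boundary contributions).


V = H^1_0(0, 3) (so v(0) = v(3) = 0); weak form: ∫_0^3 u'v' dx = ∫_0^3 (2*x + 2) v dx for all v ∈ V.

Multiply both sides by a test function v and integrate from 0 to 3:
  ∫_0^3 −u''(x) v(x) dx = ∫_0^3 f(x) v(x) dx.
Integrate the LHS by parts once:
  ∫_0^3 −u'' v dx = −[u'(x) v(x)]_0^3 + ∫_0^3 u'(x) v'(x) dx.
Thus ∫_0^3 u'(x) v'(x) dx = ∫_0^3 f(x) v(x) dx + [u'(x) v(x)]_0^3.
Choose V so that boundary terms are either known or forced to vanish.
u is Dirichlet: u(0) = u(3) = 0. Let V = H^1_0(0, 3); then v(0) = v(3) = 0, and [u' v]_0^3 = 0.
Weak formulation: find u (satisfying any essential BC) such that ∫_0^3 u'(x) v'(x) dx = ∫_0^3 f v dx for all v ∈ V.
Substituting f(x) = 2*x + 2, the right-hand side is ∫_0^3 (2*x + 2) v dx.
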